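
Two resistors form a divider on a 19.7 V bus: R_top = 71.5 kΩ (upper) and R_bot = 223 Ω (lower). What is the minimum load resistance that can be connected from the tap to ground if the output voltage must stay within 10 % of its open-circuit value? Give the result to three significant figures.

R_L(min) ≈ 2.00 kΩ

Output resistance R_th = R_top‖R_bot = (71500 × 223)/71720 = 222.3 Ω.
The fractional drop is R_th/(R_th + R_L); requiring this ≤ 0.100 gives R_L ≥ R_th(1/0.100 − 1) = 222.3 × 9.000 = 2.00 kΩ.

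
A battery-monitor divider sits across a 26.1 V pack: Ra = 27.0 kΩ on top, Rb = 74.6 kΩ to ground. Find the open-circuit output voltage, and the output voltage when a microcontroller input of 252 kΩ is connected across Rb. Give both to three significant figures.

Open-circuit: V = 26.1 × 74.6/(27.0 + 74.6) = 19.2 V.
With the load, Rb becomes Rb‖R_L = 57.56 kΩ, so V = 26.1 × 57.56/84.56 = 17.8 V.

Unloaded: 19.2 V; loaded: 17.8 V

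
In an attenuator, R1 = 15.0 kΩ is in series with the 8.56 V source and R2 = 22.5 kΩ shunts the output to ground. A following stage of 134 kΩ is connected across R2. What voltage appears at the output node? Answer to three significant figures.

V_out ≈ 4.81 V

The load sits in parallel with R2: R2‖R_L = (22.5 × 134) / (22.5 + 134) = 19.27 kΩ.
V_out = 8.56 × 19.27 / (15.0 + 19.27) = 8.56 × 19.27/34.27 = 4.81 V.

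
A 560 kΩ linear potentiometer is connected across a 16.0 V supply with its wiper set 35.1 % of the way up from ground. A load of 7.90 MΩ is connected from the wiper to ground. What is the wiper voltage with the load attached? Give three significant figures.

The wiper splits the pot into (1−α)R = 363.4 kΩ above and αR = 196.6 kΩ below.
Lower section ‖ load = 191.8 kΩ.
V_wiper = 16.0 × 191.8/(363.4 + 191.8) = 5.53 V.

V ≈ 5.53 V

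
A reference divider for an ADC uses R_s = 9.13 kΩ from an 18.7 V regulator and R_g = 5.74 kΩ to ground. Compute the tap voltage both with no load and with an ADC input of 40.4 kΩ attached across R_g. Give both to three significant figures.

Unloaded: 7.22 V; loaded: 6.64 V

Open-circuit: V = 18.7 × 5.74/(9.13 + 5.74) = 7.22 V.
With the load, R_g becomes R_g‖R_L = 5.026 kΩ, so V = 18.7 × 5.026/14.16 = 6.64 V.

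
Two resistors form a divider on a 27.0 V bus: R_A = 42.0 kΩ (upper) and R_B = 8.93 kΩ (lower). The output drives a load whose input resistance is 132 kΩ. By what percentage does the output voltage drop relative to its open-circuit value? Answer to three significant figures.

5.28 %

The divider's output (Thévenin) resistance is R_A‖R_B = 7.364 kΩ.
Fractional drop under load = R_th/(R_th + R_L) = 7.364 / (7.364 + 132) = 0.05284.
So the output falls by 5.28 %.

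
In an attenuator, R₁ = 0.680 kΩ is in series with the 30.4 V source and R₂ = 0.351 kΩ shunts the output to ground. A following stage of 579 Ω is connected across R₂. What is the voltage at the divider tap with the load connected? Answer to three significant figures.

The load sits in parallel with R₂: R₂‖R_L = (351 × 579) / (351 + 579) = 218.5 Ω.
V_out = 30.4 × 218.5 / (680 + 218.5) = 30.4 × 218.5/898.5 = 7.39 V.
(Unloaded it would have been 10.3 V.)

V_out ≈ 7.39 V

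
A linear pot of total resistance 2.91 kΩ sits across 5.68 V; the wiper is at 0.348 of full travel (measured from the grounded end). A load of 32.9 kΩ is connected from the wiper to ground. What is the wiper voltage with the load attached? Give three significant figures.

V ≈ 1.94 V

The wiper splits the pot into (1−α)R = 1.897 kΩ above and αR = 1.013 kΩ below.
Lower section ‖ load = 0.9824 kΩ.
V_wiper = 5.68 × 0.9824/(1.897 + 0.9824) = 1.94 V.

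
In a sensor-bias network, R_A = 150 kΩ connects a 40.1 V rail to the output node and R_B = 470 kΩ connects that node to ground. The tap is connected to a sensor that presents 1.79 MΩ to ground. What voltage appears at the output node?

The load sits in parallel with R_B: R_B‖R_L = (470 × 1790) / (470 + 1790) = 372.3 kΩ.
V_out = 40.1 × 372.3 / (150 + 372.3) = 40.1 × 372.3/522.3 = 28.6 V.
(Unloaded it would have been 30.4 V.)

V_out ≈ 28.6 V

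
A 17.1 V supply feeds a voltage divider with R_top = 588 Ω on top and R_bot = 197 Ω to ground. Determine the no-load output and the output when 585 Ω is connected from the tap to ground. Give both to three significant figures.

Unloaded: 4.29 V; loaded: 3.43 V

Open-circuit: V = 17.1 × 197/(588 + 197) = 4.29 V.
With the load, R_bot becomes R_bot‖R_L = 147.4 Ω, so V = 17.1 × 147.4/735.4 = 3.43 V.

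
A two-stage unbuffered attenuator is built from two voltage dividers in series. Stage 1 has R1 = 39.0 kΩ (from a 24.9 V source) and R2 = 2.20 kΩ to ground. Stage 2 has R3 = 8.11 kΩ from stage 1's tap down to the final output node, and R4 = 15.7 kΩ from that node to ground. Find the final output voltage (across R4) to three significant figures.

Stage 2 presents R3+R4 = 23.81 kΩ as a load on stage 1's tap.
Stage 1's lower leg becomes R2‖(R3+R4) = 2.014 kΩ, so V_mid = 24.9 × 2.014/41.01 = 1.223 V.
Stage 2 is itself unloaded: V_out = V_mid × R4/(R3+R4) = 1.223 × 15.7/23.81 = 0.806 V.

V_out ≈ 0.806 V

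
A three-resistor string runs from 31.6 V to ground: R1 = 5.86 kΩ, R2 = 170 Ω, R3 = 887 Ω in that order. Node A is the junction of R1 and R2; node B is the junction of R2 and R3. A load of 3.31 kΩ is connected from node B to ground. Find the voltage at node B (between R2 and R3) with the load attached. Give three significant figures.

At node B, R3 is in parallel with the load: R3‖R_L = 699.5 Ω.
Below node A the resistance is R2 + (R3‖R_L) = 869.5 Ω, so V_A = 31.6 × 869.5/6730 = 4.083 V.
Then V_B = V_A × (R3‖R_L)/(R2 + R3‖R_L) = 4.083 × 699.5/869.5 = 3.28 V.

V ≈ 3.28 V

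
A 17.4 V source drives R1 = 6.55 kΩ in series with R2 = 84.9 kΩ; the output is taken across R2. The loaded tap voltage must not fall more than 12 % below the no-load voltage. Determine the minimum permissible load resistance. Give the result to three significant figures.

R_L(min) ≈ 44.6 kΩ

Output resistance R_th = R1‖R2 = (6.55 × 84.9)/91.45 = 6.081 kΩ.
The fractional drop is R_th/(R_th + R_L); requiring this ≤ 0.120 gives R_L ≥ R_th(1/0.120 − 1) = 6.081 × 7.333 = 44.6 kΩ.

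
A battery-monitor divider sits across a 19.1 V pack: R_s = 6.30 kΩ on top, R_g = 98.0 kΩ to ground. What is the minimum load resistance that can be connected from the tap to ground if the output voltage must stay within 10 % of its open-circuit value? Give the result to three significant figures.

Output resistance R_th = R_s‖R_g = (6.30 × 98.0)/104.3 = 5.919 kΩ.
The fractional drop is R_th/(R_th + R_L); requiring this ≤ 0.100 gives R_L ≥ R_th(1/0.100 − 1) = 5.919 × 9.000 = 53.3 kΩ.

R_L(min) ≈ 53.3 kΩ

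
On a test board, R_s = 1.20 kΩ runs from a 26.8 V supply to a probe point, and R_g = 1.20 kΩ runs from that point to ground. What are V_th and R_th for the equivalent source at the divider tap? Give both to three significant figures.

V_th = 13.4 V, R_th = 600 Ω

V_th is the open-circuit tap voltage: 26.8 × 1.20/(1.20 + 1.20) = 13.4 V.
With the supply zeroed, R_s and R_g appear in parallel from the tap: R_th = R_s‖R_g = (1.20 × 1.20)/2.400 = 600 Ω.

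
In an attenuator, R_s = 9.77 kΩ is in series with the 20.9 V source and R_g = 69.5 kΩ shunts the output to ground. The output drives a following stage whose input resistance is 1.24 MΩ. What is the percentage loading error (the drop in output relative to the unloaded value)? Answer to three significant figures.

The divider's output (Thévenin) resistance is R_s‖R_g = 8.566 kΩ.
Fractional drop under load = R_th/(R_th + R_L) = 8.566 / (8.566 + 1240) = 0.006861.
So the output falls by 0.686 %.

0.686 %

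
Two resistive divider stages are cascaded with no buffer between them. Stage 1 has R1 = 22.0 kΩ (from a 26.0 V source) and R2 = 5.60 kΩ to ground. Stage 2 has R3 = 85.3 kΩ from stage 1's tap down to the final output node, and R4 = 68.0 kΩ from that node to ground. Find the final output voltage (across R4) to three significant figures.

V_out ≈ 2.27 V

Stage 2 presents R3+R4 = 153.3 kΩ as a load on stage 1's tap.
Stage 1's lower leg becomes R2‖(R3+R4) = 5.403 kΩ, so V_mid = 26.0 × 5.403/27.40 = 5.126 V.
Stage 2 is itself unloaded: V_out = V_mid × R4/(R3+R4) = 5.126 × 68.0/153.3 = 2.27 V.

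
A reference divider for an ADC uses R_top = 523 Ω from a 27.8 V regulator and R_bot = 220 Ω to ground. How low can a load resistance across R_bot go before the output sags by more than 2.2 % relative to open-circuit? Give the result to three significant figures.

Output resistance R_th = R_top‖R_bot = (523 × 220)/743.0 = 154.9 Ω.
The fractional drop is R_th/(R_th + R_L); requiring this ≤ 0.0220 gives R_L ≥ R_th(1/0.0220 − 1) = 154.9 × 44.45 = 6.88 kΩ.

R_L(min) ≈ 6.88 kΩ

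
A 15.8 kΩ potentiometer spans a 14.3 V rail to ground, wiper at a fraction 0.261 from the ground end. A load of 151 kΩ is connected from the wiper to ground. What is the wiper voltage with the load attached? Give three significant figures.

The wiper splits the pot into (1−α)R = 11.68 kΩ above and αR = 4.124 kΩ below.
Lower section ‖ load = 4.014 kΩ.
V_wiper = 14.3 × 4.014/(11.68 + 4.014) = 3.66 V.

V ≈ 3.66 V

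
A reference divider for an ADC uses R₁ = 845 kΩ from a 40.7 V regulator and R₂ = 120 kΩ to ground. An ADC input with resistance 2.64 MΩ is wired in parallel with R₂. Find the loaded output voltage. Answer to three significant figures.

V_out ≈ 4.87 V

The load sits in parallel with R₂: R₂‖R_L = (120 × 2640) / (120 + 2640) = 114.8 kΩ.
V_out = 40.7 × 114.8 / (845 + 114.8) = 40.7 × 114.8/959.8 = 4.87 V.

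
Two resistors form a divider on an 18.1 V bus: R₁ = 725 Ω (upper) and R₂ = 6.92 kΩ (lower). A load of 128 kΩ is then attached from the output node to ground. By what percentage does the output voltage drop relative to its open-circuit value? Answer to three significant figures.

0.510 %

The divider's output (Thévenin) resistance is R₁‖R₂ = 656.2 Ω.
Fractional drop under load = R_th/(R_th + R_L) = 656.2 / (656.2 + 128000) = 0.005101.
So the output falls by 0.510 %.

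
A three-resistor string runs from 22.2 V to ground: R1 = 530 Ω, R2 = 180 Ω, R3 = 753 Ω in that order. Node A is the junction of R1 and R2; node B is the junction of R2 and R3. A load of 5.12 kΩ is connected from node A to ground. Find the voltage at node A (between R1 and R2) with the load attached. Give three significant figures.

Below node A the series string R2+R3 = 933.0 Ω sits in parallel with the 5120 Ω load: 789.2 Ω.
V_A = 22.2 × 789.2/(530 + 789.2) = 13.3 V.

V ≈ 13.3 V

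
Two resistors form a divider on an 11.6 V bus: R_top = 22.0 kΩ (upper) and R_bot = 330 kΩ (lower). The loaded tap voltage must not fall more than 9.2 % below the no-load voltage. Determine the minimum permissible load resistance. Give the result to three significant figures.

R_L(min) ≈ 204 kΩ

Output resistance R_th = R_top‖R_bot = (22.0 × 330)/352.0 = 20.62 kΩ.
The fractional drop is R_th/(R_th + R_L); requiring this ≤ 0.0920 gives R_L ≥ R_th(1/0.0920 − 1) = 20.62 × 9.870 = 204 kΩ.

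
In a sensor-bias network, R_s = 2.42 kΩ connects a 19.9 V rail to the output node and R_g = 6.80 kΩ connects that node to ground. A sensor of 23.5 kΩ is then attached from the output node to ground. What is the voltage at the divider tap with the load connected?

The load sits in parallel with R_g: R_g‖R_L = (6.80 × 23.5) / (6.80 + 23.5) = 5.274 kΩ.
V_out = 19.9 × 5.274 / (2.42 + 5.274) = 19.9 × 5.274/7.694 = 13.6 V.
(Unloaded it would have been 14.7 V.)

V_out ≈ 13.6 V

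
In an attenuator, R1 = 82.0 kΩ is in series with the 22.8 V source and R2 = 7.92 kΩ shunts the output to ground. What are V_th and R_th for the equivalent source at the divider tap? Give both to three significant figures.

V_th = 2.01 V, R_th = 7.22 kΩ

V_th is the open-circuit tap voltage: 22.8 × 7.92/(82.0 + 7.92) = 2.01 V.
With the supply zeroed, R1 and R2 appear in parallel from the tap: R_th = R1‖R2 = (82.0 × 7.92)/89.92 = 7.22 kΩ.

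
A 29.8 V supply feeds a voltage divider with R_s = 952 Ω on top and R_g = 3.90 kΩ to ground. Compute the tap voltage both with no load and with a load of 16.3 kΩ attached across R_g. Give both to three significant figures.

Open-circuit: V = 29.8 × 3900/(952 + 3900) = 24.0 V.
With the load, R_g becomes R_g‖R_L = 3147 Ω, so V = 29.8 × 3147/4099 = 22.9 V.

Unloaded: 24.0 V; loaded: 22.9 V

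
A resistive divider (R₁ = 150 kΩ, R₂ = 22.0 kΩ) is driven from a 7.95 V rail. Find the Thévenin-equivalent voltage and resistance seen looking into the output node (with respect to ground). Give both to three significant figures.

V_th = 1.02 V, R_th = 19.2 kΩ

V_th is the open-circuit tap voltage: 7.95 × 22.0/(150 + 22.0) = 1.02 V.
With the supply zeroed, R₁ and R₂ appear in parallel from the tap: R_th = R₁‖R₂ = (150 × 22.0)/172.0 = 19.2 kΩ.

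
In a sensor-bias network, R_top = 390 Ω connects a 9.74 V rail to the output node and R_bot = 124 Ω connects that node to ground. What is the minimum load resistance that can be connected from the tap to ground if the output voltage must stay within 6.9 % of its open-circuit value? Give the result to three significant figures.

Output resistance R_th = R_top‖R_bot = (390 × 124)/514.0 = 94.09 Ω.
The fractional drop is R_th/(R_th + R_L); requiring this ≤ 0.0690 gives R_L ≥ R_th(1/0.0690 − 1) = 94.09 × 13.49 = 1.27 kΩ.

R_L(min) ≈ 1.27 kΩ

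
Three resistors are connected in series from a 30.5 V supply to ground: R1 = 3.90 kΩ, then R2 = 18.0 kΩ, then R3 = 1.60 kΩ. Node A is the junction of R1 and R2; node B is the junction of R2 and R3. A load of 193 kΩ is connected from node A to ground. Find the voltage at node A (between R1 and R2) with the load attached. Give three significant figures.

V ≈ 25.0 V

Below node A the series string R2+R3 = 19.60 kΩ sits in parallel with the 193 kΩ load: 17.79 kΩ.
V_A = 30.5 × 17.79/(3.90 + 17.79) = 25.0 V.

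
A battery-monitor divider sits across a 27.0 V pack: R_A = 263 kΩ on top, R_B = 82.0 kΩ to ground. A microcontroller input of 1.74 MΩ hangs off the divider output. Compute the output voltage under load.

V_out ≈ 6.19 V

The load sits in parallel with R_B: R_B‖R_L = (82.0 × 1740) / (82.0 + 1740) = 78.31 kΩ.
V_out = 27.0 × 78.31 / (263 + 78.31) = 27.0 × 78.31/341.3 = 6.19 V.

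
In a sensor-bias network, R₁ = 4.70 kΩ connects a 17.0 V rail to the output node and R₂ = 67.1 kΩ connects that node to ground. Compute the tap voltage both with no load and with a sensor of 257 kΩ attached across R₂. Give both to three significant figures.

Unloaded: 15.9 V; loaded: 15.6 V

Open-circuit: V = 17.0 × 67.1/(4.70 + 67.1) = 15.9 V.
With the load, R₂ becomes R₂‖R_L = 53.21 kΩ, so V = 17.0 × 53.21/57.91 = 15.6 V.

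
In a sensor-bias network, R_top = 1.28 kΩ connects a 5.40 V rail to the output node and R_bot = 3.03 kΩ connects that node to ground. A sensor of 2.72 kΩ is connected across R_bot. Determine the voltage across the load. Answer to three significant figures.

V_out ≈ 2.85 V

The load sits in parallel with R_bot: R_bot‖R_L = (3.03 × 2.72) / (3.03 + 2.72) = 1.433 kΩ.
V_out = 5.40 × 1.433 / (1.28 + 1.433) = 5.40 × 1.433/2.713 = 2.85 V.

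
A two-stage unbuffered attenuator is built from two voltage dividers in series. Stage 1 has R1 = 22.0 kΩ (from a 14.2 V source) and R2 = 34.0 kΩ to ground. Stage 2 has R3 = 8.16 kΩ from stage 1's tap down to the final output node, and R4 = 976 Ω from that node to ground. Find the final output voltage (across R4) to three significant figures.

Stage 2 presents R3+R4 = 9136 Ω as a load on stage 1's tap.
Stage 1's lower leg becomes R2‖(R3+R4) = 7201 Ω, so V_mid = 14.2 × 7201/29200 = 3.502 V.
Stage 2 is itself unloaded: V_out = V_mid × R4/(R3+R4) = 3.502 × 976/9136 = 0.374 V.

V_out ≈ 0.374 V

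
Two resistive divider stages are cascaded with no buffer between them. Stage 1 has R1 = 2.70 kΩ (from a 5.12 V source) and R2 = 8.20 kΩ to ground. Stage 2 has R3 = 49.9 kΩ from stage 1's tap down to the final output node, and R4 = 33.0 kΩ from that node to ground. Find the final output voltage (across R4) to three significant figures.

V_out ≈ 1.50 V

Stage 2 presents R3+R4 = 82.90 kΩ as a load on stage 1's tap.
Stage 1's lower leg becomes R2‖(R3+R4) = 7.462 kΩ, so V_mid = 5.12 × 7.462/10.16 = 3.760 V.
Stage 2 is itself unloaded: V_out = V_mid × R4/(R3+R4) = 3.760 × 33.0/82.90 = 1.50 V.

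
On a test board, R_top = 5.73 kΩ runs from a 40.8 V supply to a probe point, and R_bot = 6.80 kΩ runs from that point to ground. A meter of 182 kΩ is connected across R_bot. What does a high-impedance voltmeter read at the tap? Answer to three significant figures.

The load sits in parallel with R_bot: R_bot‖R_L = (6.80 × 182) / (6.80 + 182) = 6.555 kΩ.
V_out = 40.8 × 6.555 / (5.73 + 6.555) = 40.8 × 6.555/12.29 = 21.8 V.

V_out ≈ 21.8 V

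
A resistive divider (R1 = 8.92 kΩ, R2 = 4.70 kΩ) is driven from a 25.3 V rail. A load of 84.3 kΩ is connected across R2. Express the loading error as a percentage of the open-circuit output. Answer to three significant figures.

The divider's output (Thévenin) resistance is R1‖R2 = 3.078 kΩ.
Fractional drop under load = R_th/(R_th + R_L) = 3.078 / (3.078 + 84.3) = 0.03523.
So the output falls by 3.52 %.

3.52 %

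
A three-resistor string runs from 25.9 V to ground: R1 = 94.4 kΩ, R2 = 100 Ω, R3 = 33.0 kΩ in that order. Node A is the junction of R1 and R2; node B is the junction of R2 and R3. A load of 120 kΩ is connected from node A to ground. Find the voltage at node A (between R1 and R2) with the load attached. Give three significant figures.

Below node A the series string R2+R3 = 33100 Ω sits in parallel with the 120000 Ω load: 25940 Ω.
V_A = 25.9 × 25940/(94400 + 25940) = 5.58 V.

V ≈ 5.58 V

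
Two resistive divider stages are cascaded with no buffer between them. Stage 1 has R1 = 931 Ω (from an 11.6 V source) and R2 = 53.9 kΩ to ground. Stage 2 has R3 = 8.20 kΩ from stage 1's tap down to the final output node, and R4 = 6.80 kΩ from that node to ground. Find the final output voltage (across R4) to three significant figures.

V_out ≈ 4.87 V

Stage 2 presents R3+R4 = 15000 Ω as a load on stage 1's tap.
Stage 1's lower leg becomes R2‖(R3+R4) = 11730 Ω, so V_mid = 11.6 × 11730/12670 = 10.75 V.
Stage 2 is itself unloaded: V_out = V_mid × R4/(R3+R4) = 10.75 × 6800/15000 = 4.87 V.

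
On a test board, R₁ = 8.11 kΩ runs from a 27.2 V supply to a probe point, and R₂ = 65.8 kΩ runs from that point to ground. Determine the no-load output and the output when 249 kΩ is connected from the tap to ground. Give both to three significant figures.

Unloaded: 24.2 V; loaded: 23.5 V

Open-circuit: V = 27.2 × 65.8/(8.11 + 65.8) = 24.2 V.
With the load, R₂ becomes R₂‖R_L = 52.05 kΩ, so V = 27.2 × 52.05/60.16 = 23.5 V.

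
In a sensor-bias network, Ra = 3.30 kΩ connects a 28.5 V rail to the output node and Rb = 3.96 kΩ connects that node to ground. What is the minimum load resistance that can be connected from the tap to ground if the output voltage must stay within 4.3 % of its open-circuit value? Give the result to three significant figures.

Output resistance R_th = Ra‖Rb = (3.30 × 3.96)/7.260 = 1.800 kΩ.
The fractional drop is R_th/(R_th + R_L); requiring this ≤ 0.0430 gives R_L ≥ R_th(1/0.0430 − 1) = 1.800 × 22.26 = 40.1 kΩ.

R_L(min) ≈ 40.1 kΩ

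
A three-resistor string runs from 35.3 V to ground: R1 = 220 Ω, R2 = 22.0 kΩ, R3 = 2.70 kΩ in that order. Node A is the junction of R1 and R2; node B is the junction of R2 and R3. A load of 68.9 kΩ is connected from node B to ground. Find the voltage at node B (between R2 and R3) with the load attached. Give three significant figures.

At node B, R3 is in parallel with the load: R3‖R_L = 2598 Ω.
Below node A the resistance is R2 + (R3‖R_L) = 24600 Ω, so V_A = 35.3 × 24600/24820 = 34.99 V.
Then V_B = V_A × (R3‖R_L)/(R2 + R3‖R_L) = 34.99 × 2598/24600 = 3.70 V.

V ≈ 3.70 V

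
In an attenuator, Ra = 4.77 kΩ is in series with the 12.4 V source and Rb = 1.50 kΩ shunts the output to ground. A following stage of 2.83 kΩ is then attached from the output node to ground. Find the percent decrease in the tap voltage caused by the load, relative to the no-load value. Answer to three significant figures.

Unloaded V = 12.4 × 1.50/6.270 = 2.967 V.
Loaded: Rb‖R_L = 0.9804 kΩ, giving V = 12.4 × 0.9804/5.750 = 2.114 V.
Drop = (2.967 − 2.114) / 2.967 = 28.7 %.

28.7 %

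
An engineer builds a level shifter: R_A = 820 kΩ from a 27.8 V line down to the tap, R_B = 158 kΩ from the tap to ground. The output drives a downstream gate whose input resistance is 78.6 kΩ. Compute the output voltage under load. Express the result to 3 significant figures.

The load sits in parallel with R_B: R_B‖R_L = (158 × 78.6) / (158 + 78.6) = 52.49 kΩ.
V_out = 27.8 × 52.49 / (820 + 52.49) = 27.8 × 52.49/872.5 = 1.67 V.
(Unloaded it would have been 4.49 V.)

V_out ≈ 1.67 V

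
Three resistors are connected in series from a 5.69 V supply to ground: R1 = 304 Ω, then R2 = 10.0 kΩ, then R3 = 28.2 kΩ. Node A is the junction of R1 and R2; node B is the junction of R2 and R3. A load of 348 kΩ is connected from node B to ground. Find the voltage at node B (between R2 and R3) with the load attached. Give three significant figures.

At node B, R3 is in parallel with the load: R3‖R_L = 26090 Ω.
Below node A the resistance is R2 + (R3‖R_L) = 36090 Ω, so V_A = 5.69 × 36090/36390 = 5.642 V.
Then V_B = V_A × (R3‖R_L)/(R2 + R3‖R_L) = 5.642 × 26090/36090 = 4.08 V.

V ≈ 4.08 V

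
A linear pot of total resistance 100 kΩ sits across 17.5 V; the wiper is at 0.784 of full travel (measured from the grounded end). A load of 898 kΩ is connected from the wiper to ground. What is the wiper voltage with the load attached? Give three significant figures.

The wiper splits the pot into (1−α)R = 21.60 kΩ above and αR = 78.40 kΩ below.
Lower section ‖ load = 72.10 kΩ.
V_wiper = 17.5 × 72.10/(21.60 + 72.10) = 13.5 V.

V ≈ 13.5 V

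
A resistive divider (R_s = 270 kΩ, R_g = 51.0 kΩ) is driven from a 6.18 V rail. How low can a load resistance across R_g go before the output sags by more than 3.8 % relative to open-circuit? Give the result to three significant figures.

Output resistance R_th = R_s‖R_g = (270 × 51.0)/321.0 = 42.90 kΩ.
The fractional drop is R_th/(R_th + R_L); requiring this ≤ 0.0380 gives R_L ≥ R_th(1/0.0380 − 1) = 42.90 × 25.32 = 1.09 MΩ.

R_L(min) ≈ 1.09 MΩ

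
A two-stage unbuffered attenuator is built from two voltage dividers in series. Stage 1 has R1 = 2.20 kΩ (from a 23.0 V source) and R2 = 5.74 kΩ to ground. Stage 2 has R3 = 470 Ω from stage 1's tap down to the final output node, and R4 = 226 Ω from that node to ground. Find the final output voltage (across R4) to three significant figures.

V_out ≈ 1.64 V

Stage 2 presents R3+R4 = 696.0 Ω as a load on stage 1's tap.
Stage 1's lower leg becomes R2‖(R3+R4) = 620.7 Ω, so V_mid = 23.0 × 620.7/2821 = 5.061 V.
Stage 2 is itself unloaded: V_out = V_mid × R4/(R3+R4) = 5.061 × 226/696.0 = 1.64 V.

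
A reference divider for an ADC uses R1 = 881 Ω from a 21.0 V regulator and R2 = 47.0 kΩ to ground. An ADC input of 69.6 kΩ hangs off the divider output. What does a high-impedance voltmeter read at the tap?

V_out ≈ 20.4 V

The load sits in parallel with R2: R2‖R_L = (47000 × 69600) / (47000 + 69600) = 28050 Ω.
V_out = 21.0 × 28050 / (881 + 28050) = 21.0 × 28050/28940 = 20.4 V.
(Unloaded it would have been 20.6 V.)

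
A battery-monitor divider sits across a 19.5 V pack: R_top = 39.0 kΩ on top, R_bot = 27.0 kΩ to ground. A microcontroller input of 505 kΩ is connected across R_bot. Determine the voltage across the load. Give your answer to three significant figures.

The load sits in parallel with R_bot: R_bot‖R_L = (27.0 × 505) / (27.0 + 505) = 25.63 kΩ.
V_out = 19.5 × 25.63 / (39.0 + 25.63) = 19.5 × 25.63/64.63 = 7.73 V.
(Unloaded it would have been 7.98 V.)

V_out ≈ 7.73 V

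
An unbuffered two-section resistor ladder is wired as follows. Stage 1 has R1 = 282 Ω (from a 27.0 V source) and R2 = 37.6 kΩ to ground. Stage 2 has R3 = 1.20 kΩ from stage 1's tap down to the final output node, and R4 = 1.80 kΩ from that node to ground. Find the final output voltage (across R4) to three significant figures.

V_out ≈ 14.7 V

Stage 2 presents R3+R4 = 3000 Ω as a load on stage 1's tap.
Stage 1's lower leg becomes R2‖(R3+R4) = 2778 Ω, so V_mid = 27.0 × 2778/3060 = 24.51 V.
Stage 2 is itself unloaded: V_out = V_mid × R4/(R3+R4) = 24.51 × 1800/3000 = 14.7 V.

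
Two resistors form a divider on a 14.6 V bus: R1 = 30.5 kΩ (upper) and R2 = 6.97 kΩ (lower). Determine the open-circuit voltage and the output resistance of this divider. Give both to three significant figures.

V_th = 2.72 V, R_th = 5.67 kΩ

V_th is the open-circuit tap voltage: 14.6 × 6.97/(30.5 + 6.97) = 2.72 V.
With the supply zeroed, R1 and R2 appear in parallel from the tap: R_th = R1‖R2 = (30.5 × 6.97)/37.47 = 5.67 kΩ.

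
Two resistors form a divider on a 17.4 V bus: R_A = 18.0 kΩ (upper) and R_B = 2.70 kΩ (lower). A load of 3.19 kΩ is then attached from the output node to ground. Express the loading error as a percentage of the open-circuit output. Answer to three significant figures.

The divider's output (Thévenin) resistance is R_A‖R_B = 2.348 kΩ.
Fractional drop under load = R_th/(R_th + R_L) = 2.348 / (2.348 + 3.19) = 0.4240.
So the output falls by 42.4 %.

42.4 %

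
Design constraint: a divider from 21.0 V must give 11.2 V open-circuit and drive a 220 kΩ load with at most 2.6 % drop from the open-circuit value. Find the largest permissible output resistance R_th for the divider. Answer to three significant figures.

Loading drop = R_th/(R_th + R_L) ≤ 0.0260, so R_th ≤ R_L · ε/(1−ε) = 220 kΩ × 0.0260/0.9740 = 5.87 kΩ.

R_th ≤ 5.87 kΩ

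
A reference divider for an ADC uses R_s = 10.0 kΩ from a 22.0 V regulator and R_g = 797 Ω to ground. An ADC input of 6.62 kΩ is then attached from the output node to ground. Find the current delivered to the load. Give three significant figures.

I_L ≈ 0.221 mA

R_g‖R_L = 711.4 Ω; V_out = 22.0 × 711.4/10710 = 1.461 V.
I_L = V_out / R_L = 1.461 / 6.62 kΩ = 0.221 mA.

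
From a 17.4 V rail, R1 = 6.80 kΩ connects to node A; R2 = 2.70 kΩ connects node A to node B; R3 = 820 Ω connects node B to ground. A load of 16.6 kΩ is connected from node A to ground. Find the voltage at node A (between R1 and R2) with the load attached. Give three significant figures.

Below node A the series string R2+R3 = 3520 Ω sits in parallel with the 16600 Ω load: 2904 Ω.
V_A = 17.4 × 2904/(6800 + 2904) = 5.21 V.

V ≈ 5.21 V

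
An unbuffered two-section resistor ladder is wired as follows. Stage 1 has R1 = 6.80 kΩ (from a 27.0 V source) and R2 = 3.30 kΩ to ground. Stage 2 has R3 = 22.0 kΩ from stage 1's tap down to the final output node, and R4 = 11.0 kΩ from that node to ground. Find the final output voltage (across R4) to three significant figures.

V_out ≈ 2.76 V

Stage 2 presents R3+R4 = 33.00 kΩ as a load on stage 1's tap.
Stage 1's lower leg becomes R2‖(R3+R4) = 3.000 kΩ, so V_mid = 27.0 × 3.000/9.800 = 8.265 V.
Stage 2 is itself unloaded: V_out = V_mid × R4/(R3+R4) = 8.265 × 11.0/33.00 = 2.76 V.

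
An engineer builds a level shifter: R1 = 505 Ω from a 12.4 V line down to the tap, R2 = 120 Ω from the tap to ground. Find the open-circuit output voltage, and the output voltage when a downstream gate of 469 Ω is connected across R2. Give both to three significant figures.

Unloaded: 2.38 V; loaded: 1.97 V

Open-circuit: V = 12.4 × 120/(505 + 120) = 2.38 V.
With the load, R2 becomes R2‖R_L = 95.55 Ω, so V = 12.4 × 95.55/600.6 = 1.97 V.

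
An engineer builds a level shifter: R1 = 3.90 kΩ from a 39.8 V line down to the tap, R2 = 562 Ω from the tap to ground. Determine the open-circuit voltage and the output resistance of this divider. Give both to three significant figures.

V_th is the open-circuit tap voltage: 39.8 × 562/(3900 + 562) = 5.01 V.
With the supply zeroed, R1 and R2 appear in parallel from the tap: R_th = R1‖R2 = (3900 × 562)/4462 = 491 Ω.

V_th = 5.01 V, R_th = 491 Ω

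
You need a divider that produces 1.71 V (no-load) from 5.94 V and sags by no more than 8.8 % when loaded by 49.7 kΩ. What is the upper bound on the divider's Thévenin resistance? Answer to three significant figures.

R_th ≤ 4.80 kΩ

Loading drop = R_th/(R_th + R_L) ≤ 0.0880, so R_th ≤ R_L · ε/(1−ε) = 49.7 kΩ × 0.0880/0.9120 = 4.80 kΩ.
(Any R1, R2 with R2/(R1+R2) = 0.288 and R1‖R2 ≤ 4.80 kΩ will meet the spec.)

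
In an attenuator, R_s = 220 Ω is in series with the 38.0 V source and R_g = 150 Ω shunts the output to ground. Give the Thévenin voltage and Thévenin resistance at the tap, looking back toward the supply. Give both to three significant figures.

V_th = 15.4 V, R_th = 89.2 Ω

V_th is the open-circuit tap voltage: 38.0 × 150/(220 + 150) = 15.4 V.
With the supply zeroed, R_s and R_g appear in parallel from the tap: R_th = R_s‖R_g = (220 × 150)/370.0 = 89.2 Ω.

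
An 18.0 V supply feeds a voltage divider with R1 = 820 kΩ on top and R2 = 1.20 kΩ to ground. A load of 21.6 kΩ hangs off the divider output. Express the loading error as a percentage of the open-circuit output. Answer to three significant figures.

5.26 %

The divider's output (Thévenin) resistance is R1‖R2 = 1.198 kΩ.
Fractional drop under load = R_th/(R_th + R_L) = 1.198 / (1.198 + 21.6) = 0.05256.
So the output falls by 5.26 %.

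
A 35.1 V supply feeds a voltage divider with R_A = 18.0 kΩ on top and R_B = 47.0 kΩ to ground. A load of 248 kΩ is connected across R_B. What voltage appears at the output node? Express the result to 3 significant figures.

V_out ≈ 24.1 V

The load sits in parallel with R_B: R_B‖R_L = (47.0 × 248) / (47.0 + 248) = 39.51 kΩ.
V_out = 35.1 × 39.51 / (18.0 + 39.51) = 35.1 × 39.51/57.51 = 24.1 V.
(Unloaded it would have been 25.4 V.)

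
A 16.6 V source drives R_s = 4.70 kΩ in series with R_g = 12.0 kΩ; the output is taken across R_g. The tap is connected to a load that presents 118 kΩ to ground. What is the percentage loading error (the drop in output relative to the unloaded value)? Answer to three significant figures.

2.78 %

The divider's output (Thévenin) resistance is R_s‖R_g = 3.377 kΩ.
Fractional drop under load = R_th/(R_th + R_L) = 3.377 / (3.377 + 118) = 0.02782.
So the output falls by 2.78 %.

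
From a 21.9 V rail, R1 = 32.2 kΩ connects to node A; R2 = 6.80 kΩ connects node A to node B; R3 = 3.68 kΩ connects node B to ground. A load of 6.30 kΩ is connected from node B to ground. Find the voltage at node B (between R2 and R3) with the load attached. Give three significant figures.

At node B, R3 is in parallel with the load: R3‖R_L = 2.323 kΩ.
Below node A the resistance is R2 + (R3‖R_L) = 9.123 kΩ, so V_A = 21.9 × 9.123/41.32 = 4.835 V.
Then V_B = V_A × (R3‖R_L)/(R2 + R3‖R_L) = 4.835 × 2.323/9.123 = 1.23 V.

V ≈ 1.23 V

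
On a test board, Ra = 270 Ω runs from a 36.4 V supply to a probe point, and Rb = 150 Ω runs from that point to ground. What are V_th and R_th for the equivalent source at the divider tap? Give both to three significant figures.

V_th = 13.0 V, R_th = 96.4 Ω

V_th is the open-circuit tap voltage: 36.4 × 150/(270 + 150) = 13.0 V.
With the supply zeroed, Ra and Rb appear in parallel from the tap: R_th = Ra‖Rb = (270 × 150)/420.0 = 96.4 Ω.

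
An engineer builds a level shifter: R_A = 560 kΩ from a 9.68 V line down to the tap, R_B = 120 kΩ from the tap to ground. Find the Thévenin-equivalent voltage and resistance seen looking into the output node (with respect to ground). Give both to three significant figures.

V_th = 1.71 V, R_th = 98.8 kΩ

V_th is the open-circuit tap voltage: 9.68 × 120/(560 + 120) = 1.71 V.
With the supply zeroed, R_A and R_B appear in parallel from the tap: R_th = R_A‖R_B = (560 × 120)/680.0 = 98.8 kΩ.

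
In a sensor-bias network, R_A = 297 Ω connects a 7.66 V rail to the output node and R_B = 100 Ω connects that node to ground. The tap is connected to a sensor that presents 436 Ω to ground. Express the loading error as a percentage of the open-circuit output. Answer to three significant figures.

Unloaded V = 7.66 × 100/397.0 = 1.9295 V.
Loaded: R_B‖R_L = 81.34 Ω, giving V = 7.66 × 81.34/378.3 = 1.6469 V.
Drop = (1.9295 − 1.6469) / 1.9295 = 14.6 %.

14.6 %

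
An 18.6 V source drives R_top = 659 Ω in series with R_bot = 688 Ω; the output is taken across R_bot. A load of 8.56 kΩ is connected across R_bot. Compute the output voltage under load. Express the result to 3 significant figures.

The load sits in parallel with R_bot: R_bot‖R_L = (688 × 8560) / (688 + 8560) = 636.8 Ω.
V_out = 18.6 × 636.8 / (659 + 636.8) = 18.6 × 636.8/1296 = 9.14 V.

V_out ≈ 9.14 V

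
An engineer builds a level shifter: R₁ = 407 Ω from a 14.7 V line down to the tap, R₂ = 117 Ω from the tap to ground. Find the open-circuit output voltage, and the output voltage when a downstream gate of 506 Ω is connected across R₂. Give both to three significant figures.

Unloaded: 3.28 V; loaded: 2.78 V

Open-circuit: V = 14.7 × 117/(407 + 117) = 3.28 V.
With the load, R₂ becomes R₂‖R_L = 95.03 Ω, so V = 14.7 × 95.03/502.0 = 2.78 V.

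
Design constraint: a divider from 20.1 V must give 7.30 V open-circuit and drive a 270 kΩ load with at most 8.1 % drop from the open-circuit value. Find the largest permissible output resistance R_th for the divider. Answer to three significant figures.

R_th ≤ 23.8 kΩ

Loading drop = R_th/(R_th + R_L) ≤ 0.0810, so R_th ≤ R_L · ε/(1−ε) = 270 kΩ × 0.0810/0.9190 = 23.8 kΩ.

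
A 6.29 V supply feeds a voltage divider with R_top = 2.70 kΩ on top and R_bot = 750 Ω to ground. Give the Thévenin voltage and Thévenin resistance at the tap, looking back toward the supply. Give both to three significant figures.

V_th = 1.37 V, R_th = 587 Ω

V_th is the open-circuit tap voltage: 6.29 × 750/(2700 + 750) = 1.37 V.
With the supply zeroed, R_top and R_bot appear in parallel from the tap: R_th = R_top‖R_bot = (2700 × 750)/3450 = 587 Ω.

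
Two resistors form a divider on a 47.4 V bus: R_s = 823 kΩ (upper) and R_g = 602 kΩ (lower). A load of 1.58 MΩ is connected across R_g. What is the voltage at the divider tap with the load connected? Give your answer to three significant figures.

The load sits in parallel with R_g: R_g‖R_L = (602 × 1580) / (602 + 1580) = 435.9 kΩ.
V_out = 47.4 × 435.9 / (823 + 435.9) = 47.4 × 435.9/1259 = 16.4 V.

V_out ≈ 16.4 V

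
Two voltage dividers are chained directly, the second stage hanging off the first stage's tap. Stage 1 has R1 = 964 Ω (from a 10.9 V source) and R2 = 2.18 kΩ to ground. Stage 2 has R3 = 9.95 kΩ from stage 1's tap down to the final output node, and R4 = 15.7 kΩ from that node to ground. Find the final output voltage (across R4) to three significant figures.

V_out ≈ 4.51 V

Stage 2 presents R3+R4 = 25650 Ω as a load on stage 1's tap.
Stage 1's lower leg becomes R2‖(R3+R4) = 2009 Ω, so V_mid = 10.9 × 2009/2973 = 7.366 V.
Stage 2 is itself unloaded: V_out = V_mid × R4/(R3+R4) = 7.366 × 15700/25650 = 4.51 V.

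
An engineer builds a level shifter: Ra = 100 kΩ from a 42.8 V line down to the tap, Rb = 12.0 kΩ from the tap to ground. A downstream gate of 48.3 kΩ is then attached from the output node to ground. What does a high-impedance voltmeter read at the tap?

The load sits in parallel with Rb: Rb‖R_L = (12.0 × 48.3) / (12.0 + 48.3) = 9.612 kΩ.
V_out = 42.8 × 9.612 / (100 + 9.612) = 42.8 × 9.612/109.6 = 3.75 V.

V_out ≈ 3.75 V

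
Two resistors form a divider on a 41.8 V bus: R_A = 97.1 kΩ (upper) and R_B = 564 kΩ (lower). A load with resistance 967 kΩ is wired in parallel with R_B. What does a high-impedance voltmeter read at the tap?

V_out ≈ 32.8 V

The load sits in parallel with R_B: R_B‖R_L = (564 × 967) / (564 + 967) = 356.2 kΩ.
V_out = 41.8 × 356.2 / (97.1 + 356.2) = 41.8 × 356.2/453.3 = 32.8 V.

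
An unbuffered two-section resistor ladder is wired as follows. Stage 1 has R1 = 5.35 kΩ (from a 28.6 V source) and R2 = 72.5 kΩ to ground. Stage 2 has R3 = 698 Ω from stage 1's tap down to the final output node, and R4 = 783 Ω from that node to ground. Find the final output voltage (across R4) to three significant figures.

Stage 2 presents R3+R4 = 1481 Ω as a load on stage 1's tap.
Stage 1's lower leg becomes R2‖(R3+R4) = 1451 Ω, so V_mid = 28.6 × 1451/6801 = 6.103 V.
Stage 2 is itself unloaded: V_out = V_mid × R4/(R3+R4) = 6.103 × 783/1481 = 3.23 V.

V_out ≈ 3.23 V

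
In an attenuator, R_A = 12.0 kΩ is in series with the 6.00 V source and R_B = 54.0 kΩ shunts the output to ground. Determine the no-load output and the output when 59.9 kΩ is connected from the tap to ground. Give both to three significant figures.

Open-circuit: V = 6.00 × 54.0/(12.0 + 54.0) = 4.91 V.
With the load, R_B becomes R_B‖R_L = 28.40 kΩ, so V = 6.00 × 28.40/40.40 = 4.22 V.

Unloaded: 4.91 V; loaded: 4.22 V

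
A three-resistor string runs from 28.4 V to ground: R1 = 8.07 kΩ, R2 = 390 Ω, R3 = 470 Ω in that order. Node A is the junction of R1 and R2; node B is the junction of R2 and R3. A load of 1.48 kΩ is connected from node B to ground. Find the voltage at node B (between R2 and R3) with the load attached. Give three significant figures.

At node B, R3 is in parallel with the load: R3‖R_L = 356.7 Ω.
Below node A the resistance is R2 + (R3‖R_L) = 746.7 Ω, so V_A = 28.4 × 746.7/8817 = 2.405 V.
Then V_B = V_A × (R3‖R_L)/(R2 + R3‖R_L) = 2.405 × 356.7/746.7 = 1.15 V.

V ≈ 1.15 V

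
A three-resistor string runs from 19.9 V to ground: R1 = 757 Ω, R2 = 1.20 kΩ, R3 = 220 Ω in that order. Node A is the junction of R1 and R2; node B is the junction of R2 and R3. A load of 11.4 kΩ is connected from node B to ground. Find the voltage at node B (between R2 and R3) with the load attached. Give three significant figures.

At node B, R3 is in parallel with the load: R3‖R_L = 215.8 Ω.
Below node A the resistance is R2 + (R3‖R_L) = 1416 Ω, so V_A = 19.9 × 1416/2173 = 12.97 V.
Then V_B = V_A × (R3‖R_L)/(R2 + R3‖R_L) = 12.97 × 215.8/1416 = 1.98 V.

V ≈ 1.98 V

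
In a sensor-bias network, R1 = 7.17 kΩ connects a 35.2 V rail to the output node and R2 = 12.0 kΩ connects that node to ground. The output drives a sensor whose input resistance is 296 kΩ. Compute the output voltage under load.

The load sits in parallel with R2: R2‖R_L = (12.0 × 296) / (12.0 + 296) = 11.53 kΩ.
V_out = 35.2 × 11.53 / (7.17 + 11.53) = 35.2 × 11.53/18.70 = 21.7 V.
(Unloaded it would have been 22.0 V.)

V_out ≈ 21.7 V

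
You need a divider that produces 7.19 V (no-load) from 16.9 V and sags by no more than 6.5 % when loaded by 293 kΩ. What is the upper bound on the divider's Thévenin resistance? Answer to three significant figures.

R_th ≤ 20.4 kΩ

Loading drop = R_th/(R_th + R_L) ≤ 0.0650, so R_th ≤ R_L · ε/(1−ε) = 293 kΩ × 0.0650/0.9350 = 20.4 kΩ.
(Any R1, R2 with R2/(R1+R2) = 0.425 and R1‖R2 ≤ 20.4 kΩ will meet the spec.)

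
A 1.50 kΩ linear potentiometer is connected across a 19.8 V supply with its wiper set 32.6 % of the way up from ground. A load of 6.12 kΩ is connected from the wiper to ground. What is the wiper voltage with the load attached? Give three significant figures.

V ≈ 6.12 V

The wiper splits the pot into (1−α)R = 1011 Ω above and αR = 489.0 Ω below.
Lower section ‖ load = 452.8 Ω.
V_wiper = 19.8 × 452.8/(1011 + 452.8) = 6.12 V.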